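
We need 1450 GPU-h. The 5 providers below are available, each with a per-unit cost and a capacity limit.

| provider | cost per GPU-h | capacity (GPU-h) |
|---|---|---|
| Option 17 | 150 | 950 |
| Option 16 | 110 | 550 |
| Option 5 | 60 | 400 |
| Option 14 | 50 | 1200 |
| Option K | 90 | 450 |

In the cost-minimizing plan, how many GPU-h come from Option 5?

250

Fill from the cheapest provider first.
Take 1200 from Option 14 at 50 ; need 250 more.
Take 250 from Option 5 at 60 to finish.
Option K, Option 16, Option 17: unused.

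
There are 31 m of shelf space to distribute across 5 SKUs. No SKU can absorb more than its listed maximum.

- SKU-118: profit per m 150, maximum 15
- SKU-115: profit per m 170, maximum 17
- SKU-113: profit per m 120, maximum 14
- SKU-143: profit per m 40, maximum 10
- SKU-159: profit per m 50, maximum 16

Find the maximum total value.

4990

Order the SKUs by profit per m: SKU-115 170 > SKU-118 150 > SKU-113 120 > SKU-159 50 > SKU-143 40.
Give SKU-115 17 to hit its cap of 17 ; 14 left.
SKU-118: +14 (room for 15) → 14. Pool exhausted.
Total = 150×14 + 170×17 = 4990.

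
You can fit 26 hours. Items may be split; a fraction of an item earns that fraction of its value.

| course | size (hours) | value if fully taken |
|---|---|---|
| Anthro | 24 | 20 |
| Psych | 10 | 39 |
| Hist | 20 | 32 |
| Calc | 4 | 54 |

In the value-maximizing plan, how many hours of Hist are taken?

12

Sort by value density: Calc 54/4≈13.5, Psych 39/10≈3.9, Hist 32/20≈1.6, Anthro 20/24≈0.833.
Take all of Calc (4 hours, value 54) — 22 hours left.
Psych: take in full, 10 hours for value 39 — 12 left.
Only 12 hours remain; take 12/20 of Hist for value 32×12/20 = 19.2.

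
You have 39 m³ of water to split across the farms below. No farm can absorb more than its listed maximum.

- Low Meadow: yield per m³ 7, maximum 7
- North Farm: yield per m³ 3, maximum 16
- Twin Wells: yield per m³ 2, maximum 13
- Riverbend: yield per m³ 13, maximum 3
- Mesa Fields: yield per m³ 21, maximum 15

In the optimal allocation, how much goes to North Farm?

14

Highest yield per m³ first: Mesa Fields 21 > Riverbend 13 > Low Meadow 7 > North Farm 3 > Twin Wells 2.
Mesa Fields takes 15 to reach its cap of 15 ; 24 left.
Give Riverbend 3 to hit its cap of 3 ; 21 left.
Low Meadow: +7 to 7 (cap) ; 14 left.
North Farm: +14 (room for 16) → 14. Pool exhausted.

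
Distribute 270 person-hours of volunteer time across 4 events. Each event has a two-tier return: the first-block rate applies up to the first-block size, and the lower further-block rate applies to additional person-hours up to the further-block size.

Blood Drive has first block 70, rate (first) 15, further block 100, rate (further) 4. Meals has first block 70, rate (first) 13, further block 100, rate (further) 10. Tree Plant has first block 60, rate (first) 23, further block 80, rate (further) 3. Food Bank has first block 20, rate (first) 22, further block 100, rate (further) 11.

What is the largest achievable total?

Treat each block as its own option and order by rate: Tree Plant/tier1 23 > Food Bank/tier1 22 > Blood Drive/tier1 15 > Meals/tier1 13 > Food Bank/tier2 11 > Meals/tier2 10 > Blood Drive/tier2 4 > Tree Plant/tier2 3.
Tree Plant tier1 at 23: fill all 60 ; 210 left.
Fill Food Bank tier1 block (20 at 22) ; 190 left.
Blood Drive tier1 at 15: fill all 70 ; 120 left.
Meals tier1 at 13: fill all 70 ; 50 left.
Food Bank tier2 at 11: only 50 left, fill 50.
Total = 23×60 + 22×20 + 15×70 + 13×70 + 11×50 = 4330.

4330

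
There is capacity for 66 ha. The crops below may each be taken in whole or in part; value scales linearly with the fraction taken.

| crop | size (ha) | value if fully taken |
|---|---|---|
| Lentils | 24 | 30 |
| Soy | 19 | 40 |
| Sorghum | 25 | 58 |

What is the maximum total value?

125.5

Sort by value density: Sorghum 58/25≈2.32, Soy 40/19≈2.11, Lentils 30/24≈1.25.
Sorghum: take in full, 25 ha for value 58 → 41 left.
All 19 ha of Soy fit (value 40) → 22 remain.
Only 22 ha remain; take 22/24 of Lentils for value 30×22/24 = 27.5.
Total value = 125.5.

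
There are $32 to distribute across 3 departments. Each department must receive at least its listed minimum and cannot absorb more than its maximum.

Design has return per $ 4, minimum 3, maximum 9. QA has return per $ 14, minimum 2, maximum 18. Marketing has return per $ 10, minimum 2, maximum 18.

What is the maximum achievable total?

374

Meeting every minimum uses 3+2+2 = 7 $, leaving 25.
Order the departments by return per $: QA 14 > Marketing 10 > Design 4.
QA takes 16 more to reach its cap of 18 — 9 left.
Only 9 left; Marketing takes them to reach 11.
Total = 4×3 + 14×18 + 10×11 = 374.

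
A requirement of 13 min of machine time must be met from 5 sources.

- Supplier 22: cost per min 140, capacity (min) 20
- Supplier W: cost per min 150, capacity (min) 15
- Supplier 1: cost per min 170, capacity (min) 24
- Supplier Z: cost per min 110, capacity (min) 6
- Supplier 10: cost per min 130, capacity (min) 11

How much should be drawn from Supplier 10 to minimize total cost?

Use sources in increasing cost order.
Supplier Z at 110: take all 6 min ; 7 still needed.
Supplier 10 at 130: take 7 of its 11 ; requirement met.
Supplier 22, Supplier W, Supplier 1: unused.

7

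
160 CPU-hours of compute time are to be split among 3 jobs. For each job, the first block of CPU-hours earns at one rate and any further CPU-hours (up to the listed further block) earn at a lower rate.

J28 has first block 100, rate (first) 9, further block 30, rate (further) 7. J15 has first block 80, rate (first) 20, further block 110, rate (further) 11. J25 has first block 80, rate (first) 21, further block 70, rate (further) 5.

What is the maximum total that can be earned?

3280

Treat each block as its own option and order by rate: J25/T1 21 > J15/T1 20 > J15/T2 11 > J28/T1 9 > J28/T2 7 > J25/T2 5.
Fill J25 T1 block (80 at 21) ; 80 left.
J15 T1 at 20: fill all 80 ; 0 left.
Total = 21×80 + 20×80 = 3280.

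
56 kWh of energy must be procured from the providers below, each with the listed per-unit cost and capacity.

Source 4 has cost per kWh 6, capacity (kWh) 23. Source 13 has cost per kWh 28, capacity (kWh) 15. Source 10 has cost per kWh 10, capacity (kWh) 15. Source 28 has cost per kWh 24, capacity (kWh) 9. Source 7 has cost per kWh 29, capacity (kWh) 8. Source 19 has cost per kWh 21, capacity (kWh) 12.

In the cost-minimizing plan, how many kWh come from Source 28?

Cheapest first:
Source 4 (6): use full 23 → 33 kWh to go.
Take 15 from Source 10 at 10 → need 18 more.
Take 12 from Source 19 at 21 → need 6 more.
Source 28 at 24: take 6 of its 9 → requirement met.
Source 13, Source 7: unused.

6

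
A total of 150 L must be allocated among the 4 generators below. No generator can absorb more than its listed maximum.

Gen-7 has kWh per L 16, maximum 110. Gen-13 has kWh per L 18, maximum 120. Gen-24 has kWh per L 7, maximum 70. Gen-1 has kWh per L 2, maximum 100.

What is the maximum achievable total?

Highest kWh per L first: Gen-13 18 > Gen-7 16 > Gen-24 7 > Gen-1 2.
Gen-13 takes 120 to reach its cap of 120 ; 30 left.
Gen-7: +30 (room for 110) → 30. Pool exhausted.
Total = 16×30 + 18×120 = 2640.

2640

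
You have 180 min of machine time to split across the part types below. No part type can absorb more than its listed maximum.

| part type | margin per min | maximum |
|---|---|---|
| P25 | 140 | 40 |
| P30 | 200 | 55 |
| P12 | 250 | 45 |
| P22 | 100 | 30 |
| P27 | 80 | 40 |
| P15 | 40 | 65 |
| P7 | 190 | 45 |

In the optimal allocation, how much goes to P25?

Rank by margin per min: P12 250 > P30 200 > P7 190 > P25 140 > P22 100 > P27 80 > P15 40.
Give P12 45 to hit its cap of 45 — 135 left.
P30: +55 to 55 (cap) — 80 left.
P7: +45 to 45 (cap) — 35 left.
P25 has room for 40 but only 35 remain, so it gets 35.

35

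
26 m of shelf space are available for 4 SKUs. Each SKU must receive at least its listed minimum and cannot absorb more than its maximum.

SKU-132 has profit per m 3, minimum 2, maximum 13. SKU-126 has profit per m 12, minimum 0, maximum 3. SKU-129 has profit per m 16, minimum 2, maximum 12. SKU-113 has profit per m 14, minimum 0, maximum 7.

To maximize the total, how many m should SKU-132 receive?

Meeting every minimum uses 2+0+2+0 = 4 m, leaving 22.
Order the SKUs by profit per m: SKU-129 16 > SKU-113 14 > SKU-126 12 > SKU-132 3.
SKU-129: +10 to 12 (cap) ; 12 left.
SKU-113 takes 7 more to reach its cap of 7 ; 5 left.
SKU-126 takes 3 more to reach its cap of 3 ; 2 left.
SKU-132 has room for 11 more but only 2 remain, so it gets 4.

4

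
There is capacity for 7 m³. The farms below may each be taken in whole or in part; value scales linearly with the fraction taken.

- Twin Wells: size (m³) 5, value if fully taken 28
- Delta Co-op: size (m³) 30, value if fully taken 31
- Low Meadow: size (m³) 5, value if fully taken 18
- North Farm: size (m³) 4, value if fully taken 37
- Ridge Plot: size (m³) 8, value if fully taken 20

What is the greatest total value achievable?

Rank by value-to-size ratio: North Farm 37/4≈9.25, Twin Wells 28/5≈5.6, Low Meadow 18/5≈3.6, Ridge Plot 20/8≈2.5, Delta Co-op 31/30≈1.03.
Take all of North Farm (4 m³, value 37) ; 3 m³ left.
Fill the last 3 m³ with part of Twin Wells: 3/5 of it earns 16.8.
Total value = 53.8.

53.8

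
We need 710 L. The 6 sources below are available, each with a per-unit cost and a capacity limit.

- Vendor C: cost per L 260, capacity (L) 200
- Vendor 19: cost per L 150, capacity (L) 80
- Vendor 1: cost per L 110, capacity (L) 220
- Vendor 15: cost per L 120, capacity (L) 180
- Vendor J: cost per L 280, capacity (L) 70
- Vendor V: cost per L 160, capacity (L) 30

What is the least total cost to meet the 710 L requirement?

Fill from the cheapest source first.
Take 220 from Vendor 1 at 110 — need 490 more.
Vendor 15 at 120: take all 180 L — 310 still needed.
Vendor 19 (150): use full 80 — 230 L to go.
Take 30 from Vendor V at 160 — need 200 more.
Take 200 from Vendor C at 260 — need 0 more.
Vendor J: unused.
Cost = 220×110 + 180×120 + 80×150 + 30×160 + 200×260 = 114600.

114600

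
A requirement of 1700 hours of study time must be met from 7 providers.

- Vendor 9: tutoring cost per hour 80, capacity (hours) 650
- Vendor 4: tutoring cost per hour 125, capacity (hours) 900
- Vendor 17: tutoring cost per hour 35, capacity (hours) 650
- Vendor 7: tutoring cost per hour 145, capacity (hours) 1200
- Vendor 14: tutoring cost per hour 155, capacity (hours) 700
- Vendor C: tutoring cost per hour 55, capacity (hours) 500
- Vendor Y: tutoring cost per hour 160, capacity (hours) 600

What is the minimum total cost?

94250

Cheapest first:
Vendor 17 (35): use full 650 ; 1050 hours to go.
Vendor C (55): use full 500 ; 550 hours to go.
Vendor 9 at 80: take 550 of its 650 ; requirement met.
Vendor 4, Vendor 7, Vendor 14, Vendor Y: unused.
Cost = 650×35 + 500×55 + 550×80 = 94250.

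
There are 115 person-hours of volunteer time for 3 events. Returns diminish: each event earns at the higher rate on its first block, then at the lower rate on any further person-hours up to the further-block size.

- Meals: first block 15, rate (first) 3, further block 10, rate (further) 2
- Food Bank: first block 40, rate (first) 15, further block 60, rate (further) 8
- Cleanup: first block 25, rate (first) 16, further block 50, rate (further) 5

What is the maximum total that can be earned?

Rank every tier by rate: Cleanup/T1 16 > Food Bank/T1 15 > Food Bank/T2 8 > Cleanup/T2 5 > Meals/T1 3 > Meals/T2 2.
Cleanup T1 at 16: fill all 25 → 90 left.
Fill Food Bank T1 block (40 at 15) → 50 left.
Food Bank/T2: +50 of 60 at 8; pool empty.
Total = 16×25 + 15×40 + 8×50 = 1400.

1400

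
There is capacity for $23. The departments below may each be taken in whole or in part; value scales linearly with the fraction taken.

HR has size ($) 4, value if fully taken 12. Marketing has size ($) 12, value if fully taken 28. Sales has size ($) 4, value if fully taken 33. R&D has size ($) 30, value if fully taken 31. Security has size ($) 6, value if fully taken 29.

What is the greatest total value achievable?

95

Rank by value-to-size ratio: Sales 33/4≈8.25, Security 29/6≈4.83, HR 12/4≈3, Marketing 28/12≈2.33, R&D 31/30≈1.03.
Sales: take in full, 4 $ for value 33 → 19 left.
All 6 $ of Security fit (value 29) → 13 remain.
HR: take in full, 4 $ for value 12 → 9 left.
Only 9 $ remain; take 9/12 of Marketing for value 28×9/12 = 21.
Total value = 95.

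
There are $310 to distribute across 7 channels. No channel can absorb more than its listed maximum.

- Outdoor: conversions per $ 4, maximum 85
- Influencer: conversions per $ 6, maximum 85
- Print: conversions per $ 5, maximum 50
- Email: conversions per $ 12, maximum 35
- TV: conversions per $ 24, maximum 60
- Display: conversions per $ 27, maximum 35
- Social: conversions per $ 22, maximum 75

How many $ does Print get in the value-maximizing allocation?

20

Highest conversions per $ first: Display 27 > TV 24 > Social 22 > Email 12 > Influencer 6 > Print 5 > Outdoor 4.
Display: +35 to 35 (cap) → 275 left.
TV: +60 to 60 (cap) → 215 left.
Social takes 75 to reach its cap of 75 → 140 left.
Give Email 35 to hit its cap of 35 → 105 left.
Influencer: +85 to 85 (cap) → 20 left.
Print: +20 (room for 50) → 20. Pool exhausted.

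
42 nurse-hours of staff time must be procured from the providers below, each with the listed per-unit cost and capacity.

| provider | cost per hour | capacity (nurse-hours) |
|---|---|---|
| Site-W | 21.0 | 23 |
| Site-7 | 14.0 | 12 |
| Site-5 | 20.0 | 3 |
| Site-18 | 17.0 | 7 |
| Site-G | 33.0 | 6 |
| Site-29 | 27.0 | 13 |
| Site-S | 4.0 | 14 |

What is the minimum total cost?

Use providers in increasing cost order.
Site-S (4.0): use full 14 — 28 nurse-hours to go.
Site-7 (14.0): use full 12 — 16 nurse-hours to go.
Take 7 from Site-18 at 17.0 — need 9 more.
Site-5 (20.0): use full 3 — 6 nurse-hours to go.
Take 6 from Site-W at 21.0 to finish.
Site-29, Site-G: unused.
Cost = 14×4.0 + 12×14.0 + 7×17.0 + 3×20.0 + 6×21.0 = 529.

529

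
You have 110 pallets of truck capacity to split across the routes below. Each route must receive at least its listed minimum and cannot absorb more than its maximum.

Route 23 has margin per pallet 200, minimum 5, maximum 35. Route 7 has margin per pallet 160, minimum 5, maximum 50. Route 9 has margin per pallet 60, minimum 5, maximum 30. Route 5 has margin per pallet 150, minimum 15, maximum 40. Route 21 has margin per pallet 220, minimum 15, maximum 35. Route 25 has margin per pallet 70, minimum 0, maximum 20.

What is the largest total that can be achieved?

Meeting every minimum uses 5+5+5+15+15+0 = 45 pallets, leaving 65.
Rank by margin per pallet: Route 21 220 > Route 23 200 > Route 7 160 > Route 5 150 > Route 25 70 > Route 9 60.
Route 21: +20 to 35 (cap) — 45 left.
Give Route 23 30 more to hit its cap of 35 — 15 left.
Only 15 left; Route 7 takes them to reach 20.
Total = 200×35 + 160×20 + 60×5 + 150×15 + 220×35 = 20450.

20450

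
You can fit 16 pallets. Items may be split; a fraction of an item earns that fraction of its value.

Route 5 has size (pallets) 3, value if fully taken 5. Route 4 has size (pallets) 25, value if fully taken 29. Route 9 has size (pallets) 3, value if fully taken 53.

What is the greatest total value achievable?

Best value per unit of size first: Route 9 53/3≈17.7, Route 5 5/3≈1.67, Route 4 29/25≈1.16.
Take all of Route 9 (3 pallets, value 53) ; 13 pallets left.
Take all of Route 5 (3 pallets, value 5) ; 10 pallets left.
Fill the last 10 pallets with part of Route 4: 10/25 of it earns 11.6.
Total value = 69.6.

69.6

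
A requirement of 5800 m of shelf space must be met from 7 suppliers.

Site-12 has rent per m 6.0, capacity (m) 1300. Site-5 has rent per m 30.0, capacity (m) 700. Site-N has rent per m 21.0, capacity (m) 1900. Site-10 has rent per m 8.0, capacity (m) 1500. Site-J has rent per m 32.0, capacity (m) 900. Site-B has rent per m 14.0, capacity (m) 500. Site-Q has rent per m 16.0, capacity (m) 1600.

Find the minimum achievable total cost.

71300

Cheapest first:
Site-12 (6.0): use full 1300 → 4500 m to go.
Site-10 (8.0): use full 1500 → 3000 m to go.
Site-B at 14.0: take all 500 m → 2500 still needed.
Site-Q at 16.0: take all 1600 m → 900 still needed.
Take 900 from Site-N at 21.0 to finish.
Site-5, Site-J: unused.
Cost = 1300×6.0 + 1500×8.0 + 500×14.0 + 1600×16.0 + 900×21.0 = 71300.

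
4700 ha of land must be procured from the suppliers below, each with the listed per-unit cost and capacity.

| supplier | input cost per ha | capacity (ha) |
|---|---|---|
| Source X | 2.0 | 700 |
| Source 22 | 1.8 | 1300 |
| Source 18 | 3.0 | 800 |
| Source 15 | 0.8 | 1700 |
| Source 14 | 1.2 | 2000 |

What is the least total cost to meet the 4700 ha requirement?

Cheapest first:
Source 15 at 0.8: take all 1700 ha ; 3000 still needed.
Source 14 at 1.2: take all 2000 ha ; 1000 still needed.
Source 22 (1.8): take the remaining 1000 ; done.
Source X, Source 18: unused.
Cost = 1700×0.8 + 2000×1.2 + 1000×1.8 = 5560.

5560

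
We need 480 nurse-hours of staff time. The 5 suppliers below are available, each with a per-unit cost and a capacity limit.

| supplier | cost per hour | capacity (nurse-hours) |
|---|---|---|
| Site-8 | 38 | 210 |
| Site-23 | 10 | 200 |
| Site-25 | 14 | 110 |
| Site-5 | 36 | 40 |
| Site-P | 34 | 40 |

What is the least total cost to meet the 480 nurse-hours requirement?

Use suppliers in increasing cost order.
Site-23 at 10: take all 200 nurse-hours — 280 still needed.
Take 110 from Site-25 at 14 — need 170 more.
Site-P at 34: take all 40 nurse-hours — 130 still needed.
Take 40 from Site-5 at 36 — need 90 more.
Site-8 at 38: take 90 of its 210 — requirement met.
Cost = 200×10 + 110×14 + 40×34 + 40×36 + 90×38 = 9760.

9760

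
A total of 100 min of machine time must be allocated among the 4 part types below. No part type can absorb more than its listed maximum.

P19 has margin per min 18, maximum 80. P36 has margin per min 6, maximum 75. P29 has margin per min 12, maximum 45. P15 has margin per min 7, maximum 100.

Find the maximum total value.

1680

Order the part types by margin per min: P19 18 > P29 12 > P15 7 > P36 6.
Give P19 80 to hit its cap of 80 → 20 left.
P29: +20 (room for 45) → 20. Pool exhausted.
Total = 18×80 + 12×20 = 1680.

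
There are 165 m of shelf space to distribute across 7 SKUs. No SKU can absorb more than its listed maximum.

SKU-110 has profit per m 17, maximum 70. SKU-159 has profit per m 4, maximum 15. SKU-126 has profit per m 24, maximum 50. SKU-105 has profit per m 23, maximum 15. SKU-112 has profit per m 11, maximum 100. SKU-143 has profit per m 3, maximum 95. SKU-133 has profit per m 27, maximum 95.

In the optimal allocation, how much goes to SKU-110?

Highest profit per m first: SKU-133 27 > SKU-126 24 > SKU-105 23 > SKU-110 17 > SKU-112 11 > SKU-159 4 > SKU-143 3.
Give SKU-133 95 to hit its cap of 95 — 70 left.
Give SKU-126 50 to hit its cap of 50 — 20 left.
Give SKU-105 15 to hit its cap of 15 — 5 left.
SKU-110 has room for 70 but only 5 remain, so it gets 5.

5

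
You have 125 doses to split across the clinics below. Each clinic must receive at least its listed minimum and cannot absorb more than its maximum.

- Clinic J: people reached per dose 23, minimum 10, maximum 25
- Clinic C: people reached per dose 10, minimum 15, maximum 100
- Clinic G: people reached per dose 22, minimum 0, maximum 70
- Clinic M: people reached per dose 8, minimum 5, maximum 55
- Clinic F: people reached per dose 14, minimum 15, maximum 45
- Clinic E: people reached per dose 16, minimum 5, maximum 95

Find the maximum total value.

2375

Meeting every minimum uses 10+15+0+5+15+5 = 50 doses, leaving 75.
Rank by people reached per dose: Clinic J 23 > Clinic G 22 > Clinic E 16 > Clinic F 14 > Clinic C 10 > Clinic M 8.
Clinic J takes 15 more to reach its cap of 25 ; 60 left.
Clinic G has room for 70 more but only 60 remain, so it gets 60.
Total = 23×25 + 10×15 + 22×60 + 8×5 + 14×15 + 16×5 = 2375.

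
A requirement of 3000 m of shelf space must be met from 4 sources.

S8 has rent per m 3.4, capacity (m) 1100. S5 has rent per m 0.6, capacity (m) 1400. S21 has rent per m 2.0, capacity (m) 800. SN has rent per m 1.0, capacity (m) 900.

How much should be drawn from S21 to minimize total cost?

700

Cheapest first:
S5 (0.6): use full 1400 ; 1600 m to go.
Take 900 from SN at 1.0 ; need 700 more.
S21 (2.0): take the remaining 700 ; done.
S8: unused.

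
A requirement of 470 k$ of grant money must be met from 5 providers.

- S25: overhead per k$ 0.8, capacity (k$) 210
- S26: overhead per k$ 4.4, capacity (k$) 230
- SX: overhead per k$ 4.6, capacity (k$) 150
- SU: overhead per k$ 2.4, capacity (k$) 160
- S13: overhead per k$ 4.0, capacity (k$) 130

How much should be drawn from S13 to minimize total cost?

100

Cheapest first:
S25 at 0.8: take all 210 k$ — 260 still needed.
SU at 2.4: take all 160 k$ — 100 still needed.
Take 100 from S13 at 4.0 to finish.
S26, SX: unused.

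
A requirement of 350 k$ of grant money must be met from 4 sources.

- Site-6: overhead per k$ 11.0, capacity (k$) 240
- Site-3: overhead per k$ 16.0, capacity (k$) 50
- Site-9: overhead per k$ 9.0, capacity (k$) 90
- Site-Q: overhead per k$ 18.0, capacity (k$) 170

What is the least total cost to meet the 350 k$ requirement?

3770

Fill from the cheapest source first.
Take 90 from Site-9 at 9.0 — need 260 more.
Site-6 (11.0): use full 240 — 20 k$ to go.
Site-3 (16.0): take the remaining 20 — done.
Site-Q: unused.
Cost = 90×9.0 + 240×11.0 + 20×16.0 = 3770.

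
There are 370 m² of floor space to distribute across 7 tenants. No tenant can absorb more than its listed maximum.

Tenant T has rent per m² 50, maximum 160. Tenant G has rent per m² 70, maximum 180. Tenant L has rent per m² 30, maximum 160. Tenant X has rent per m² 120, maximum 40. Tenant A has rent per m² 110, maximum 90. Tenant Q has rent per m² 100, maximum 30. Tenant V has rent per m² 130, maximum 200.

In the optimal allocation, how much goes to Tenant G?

10

Rank by rent per m²: Tenant V 130 > Tenant X 120 > Tenant A 110 > Tenant Q 100 > Tenant G 70 > Tenant T 50 > Tenant L 30.
Tenant V takes 200 to reach its cap of 200 ; 170 left.
Give Tenant X 40 to hit its cap of 40 ; 130 left.
Tenant A takes 90 to reach its cap of 90 ; 40 left.
Give Tenant Q 30 to hit its cap of 30 ; 10 left.
Tenant G has room for 180 but only 10 remain, so it gets 10.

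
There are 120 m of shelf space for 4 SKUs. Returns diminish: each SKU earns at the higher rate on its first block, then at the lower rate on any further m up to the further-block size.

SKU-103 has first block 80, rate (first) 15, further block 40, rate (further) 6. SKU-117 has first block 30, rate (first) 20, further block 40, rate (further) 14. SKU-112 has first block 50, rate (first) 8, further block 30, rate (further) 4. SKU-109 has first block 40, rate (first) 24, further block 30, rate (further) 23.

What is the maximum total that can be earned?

Treat each block as its own option and order by rate: SKU-109/first 24 > SKU-109/second 23 > SKU-117/first 20 > SKU-103/first 15 > SKU-117/second 14 > SKU-112/first 8 > SKU-103/second 6 > SKU-112/second 4.
SKU-109/first (24): +40 → 80 left.
Fill SKU-109 second block (30 at 23) → 50 left.
SKU-117 first at 20: fill all 30 → 20 left.
20 remain; put them into SKU-103 first at 15.
Total = 24×40 + 23×30 + 20×30 + 15×20 = 2550.

2550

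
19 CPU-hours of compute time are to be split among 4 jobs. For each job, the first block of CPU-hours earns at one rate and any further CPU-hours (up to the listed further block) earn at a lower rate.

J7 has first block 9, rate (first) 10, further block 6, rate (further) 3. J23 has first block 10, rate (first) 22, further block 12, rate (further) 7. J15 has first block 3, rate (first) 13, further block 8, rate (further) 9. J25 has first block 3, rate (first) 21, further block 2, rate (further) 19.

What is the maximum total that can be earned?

Treat each block as its own option and order by rate: J23/T1 22 > J25/T1 21 > J25/T2 19 > J15/T1 13 > J7/T1 10 > J15/T2 9 > J23/T2 7 > J7/T2 3.
J23/T1 (22): +10 → 9 left.
J25/T1 (21): +3 → 6 left.
J25/T2 (19): +2 → 4 left.
J15 T1 at 13: fill all 3 → 1 left.
J7/T1: +1 of 9 at 10; pool empty.
Total = 22×10 + 21×3 + 19×2 + 13×3 + 10×1 = 370.

370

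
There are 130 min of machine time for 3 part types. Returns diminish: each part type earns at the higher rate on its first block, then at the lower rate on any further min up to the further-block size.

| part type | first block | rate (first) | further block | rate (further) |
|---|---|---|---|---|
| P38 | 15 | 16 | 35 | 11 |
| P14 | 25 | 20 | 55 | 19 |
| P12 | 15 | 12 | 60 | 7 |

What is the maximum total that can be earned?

Rank every tier by rate: P14/tier1 20 > P14/tier2 19 > P38/tier1 16 > P12/tier1 12 > P38/tier2 11 > P12/tier2 7.
P14 tier1 at 20: fill all 25 ; 105 left.
Fill P14 tier2 block (55 at 19) ; 50 left.
P38/tier1 (16): +15 ; 35 left.
P12/tier1 (12): +15 ; 20 left.
20 remain; put them into P38 tier2 at 11.
Total = 20×25 + 19×55 + 16×15 + 12×15 + 11×20 = 2185.

2185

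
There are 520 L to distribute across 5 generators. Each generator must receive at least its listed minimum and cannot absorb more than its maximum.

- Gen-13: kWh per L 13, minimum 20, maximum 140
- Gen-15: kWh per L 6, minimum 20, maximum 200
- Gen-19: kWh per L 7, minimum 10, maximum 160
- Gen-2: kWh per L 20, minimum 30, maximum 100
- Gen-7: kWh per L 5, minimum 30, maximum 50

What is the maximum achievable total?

Meeting every minimum uses 20+20+10+30+30 = 110 L, leaving 410.
Highest kWh per L first: Gen-2 20 > Gen-13 13 > Gen-19 7 > Gen-15 6 > Gen-7 5.
Gen-2 takes 70 more to reach its cap of 100 → 340 left.
Give Gen-13 120 more to hit its cap of 140 → 220 left.
Gen-19 takes 150 more to reach its cap of 160 → 70 left.
Gen-15: +70 (room for 180) → 90. Pool exhausted.
Total = 13×140 + 6×90 + 7×160 + 20×100 + 5×30 = 5630.

5630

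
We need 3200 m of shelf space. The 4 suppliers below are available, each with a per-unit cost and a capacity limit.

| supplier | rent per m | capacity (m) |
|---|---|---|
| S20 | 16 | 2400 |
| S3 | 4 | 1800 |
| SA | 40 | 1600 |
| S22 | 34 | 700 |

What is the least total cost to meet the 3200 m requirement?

Fill from the cheapest supplier first.
S3 at 4: take all 1800 m ; 1400 still needed.
Take 1400 from S20 at 16 to finish.
S22, SA: unused.
Cost = 1800×4 + 1400×16 = 29600.

29600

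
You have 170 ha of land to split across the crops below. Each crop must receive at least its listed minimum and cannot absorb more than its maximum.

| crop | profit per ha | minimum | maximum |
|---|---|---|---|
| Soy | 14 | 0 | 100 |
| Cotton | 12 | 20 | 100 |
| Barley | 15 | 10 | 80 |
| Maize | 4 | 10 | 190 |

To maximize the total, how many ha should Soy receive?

Meeting every minimum uses 0+20+10+10 = 40 ha, leaving 130.
Rank by profit per ha: Barley 15 > Soy 14 > Cotton 12 > Maize 4.
Barley: +70 to 80 (cap) ; 60 left.
Soy has room for 100 more but only 60 remain, so it gets 60.

60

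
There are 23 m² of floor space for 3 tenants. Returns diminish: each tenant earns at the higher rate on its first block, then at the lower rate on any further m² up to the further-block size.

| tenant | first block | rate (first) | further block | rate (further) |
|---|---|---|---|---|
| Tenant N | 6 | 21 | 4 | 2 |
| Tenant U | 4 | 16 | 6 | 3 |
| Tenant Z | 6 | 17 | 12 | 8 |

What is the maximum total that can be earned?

Rank every tier by rate: Tenant N/first 21 > Tenant Z/first 17 > Tenant U/first 16 > Tenant Z/second 8 > Tenant U/second 3 > Tenant N/second 2.
Fill Tenant N first block (6 at 21) ; 17 left.
Tenant Z first at 17: fill all 6 ; 11 left.
Fill Tenant U first block (4 at 16) ; 7 left.
Tenant Z/second: +7 of 12 at 8; pool empty.
Total = 21×6 + 17×6 + 16×4 + 8×7 = 348.

348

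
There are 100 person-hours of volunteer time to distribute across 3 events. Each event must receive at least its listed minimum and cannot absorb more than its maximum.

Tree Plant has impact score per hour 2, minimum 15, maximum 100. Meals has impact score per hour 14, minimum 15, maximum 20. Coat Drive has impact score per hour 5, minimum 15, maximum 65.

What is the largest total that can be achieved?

635

Meeting every minimum uses 15+15+15 = 45 person-hours, leaving 55.
Rank by impact score per hour: Meals 14 > Coat Drive 5 > Tree Plant 2.
Give Meals 5 more to hit its cap of 20 ; 50 left.
Give Coat Drive 50 more to hit its cap of 65 ; 0 left.
Total = 2×15 + 14×20 + 5×65 = 635.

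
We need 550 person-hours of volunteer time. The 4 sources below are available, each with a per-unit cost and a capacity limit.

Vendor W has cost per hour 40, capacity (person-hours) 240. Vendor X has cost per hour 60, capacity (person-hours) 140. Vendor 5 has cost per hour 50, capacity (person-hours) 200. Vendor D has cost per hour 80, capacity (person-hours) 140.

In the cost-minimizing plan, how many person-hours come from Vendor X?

110

Fill from the cheapest source first.
Vendor W at 40: take all 240 person-hours → 310 still needed.
Vendor 5 at 50: take all 200 person-hours → 110 still needed.
Take 110 from Vendor X at 60 to finish.
Vendor D: unused.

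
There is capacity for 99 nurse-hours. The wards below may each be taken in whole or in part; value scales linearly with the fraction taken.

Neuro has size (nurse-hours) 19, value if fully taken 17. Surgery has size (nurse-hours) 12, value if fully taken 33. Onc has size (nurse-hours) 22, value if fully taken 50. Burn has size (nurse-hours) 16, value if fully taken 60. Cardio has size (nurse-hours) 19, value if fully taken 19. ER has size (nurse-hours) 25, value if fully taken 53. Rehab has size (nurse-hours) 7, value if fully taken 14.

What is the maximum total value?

227

Rank by value-to-size ratio: Burn 60/16≈3.75, Surgery 33/12≈2.75, Onc 50/22≈2.27, ER 53/25≈2.12, Rehab 14/7≈2, Cardio 19/19≈1, Neuro 17/19≈0.895.
Burn: take in full, 16 nurse-hours for value 60 ; 83 left.
Take all of Surgery (12 nurse-hours, value 33) ; 71 nurse-hours left.
All 22 nurse-hours of Onc fit (value 50) ; 49 remain.
Take all of ER (25 nurse-hours, value 53) ; 24 nurse-hours left.
All 7 nurse-hours of Rehab fit (value 14) ; 17 remain.
Fill the last 17 nurse-hours with part of Cardio: 17/19 of it earns 17.
Total value = 227.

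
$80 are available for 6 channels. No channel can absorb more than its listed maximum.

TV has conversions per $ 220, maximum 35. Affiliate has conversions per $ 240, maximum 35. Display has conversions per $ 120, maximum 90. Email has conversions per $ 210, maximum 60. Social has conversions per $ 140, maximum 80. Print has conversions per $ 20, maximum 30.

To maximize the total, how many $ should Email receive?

10

Order the channels by conversions per $: Affiliate 240 > TV 220 > Email 210 > Social 140 > Display 120 > Print 20.
Give Affiliate 35 to hit its cap of 35 → 45 left.
TV takes 35 to reach its cap of 35 → 10 left.
Only 10 left; Email takes them to reach 10.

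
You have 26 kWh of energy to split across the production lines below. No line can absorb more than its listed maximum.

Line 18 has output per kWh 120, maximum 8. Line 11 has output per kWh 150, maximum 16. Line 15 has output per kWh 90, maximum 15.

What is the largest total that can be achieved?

3540

Rank by output per kWh: Line 11 150 > Line 18 120 > Line 15 90.
Line 11 takes 16 to reach its cap of 16 → 10 left.
Give Line 18 8 to hit its cap of 8 → 2 left.
Line 15: +2 (room for 15) → 2. Pool exhausted.
Total = 120×8 + 150×16 + 90×2 = 3540.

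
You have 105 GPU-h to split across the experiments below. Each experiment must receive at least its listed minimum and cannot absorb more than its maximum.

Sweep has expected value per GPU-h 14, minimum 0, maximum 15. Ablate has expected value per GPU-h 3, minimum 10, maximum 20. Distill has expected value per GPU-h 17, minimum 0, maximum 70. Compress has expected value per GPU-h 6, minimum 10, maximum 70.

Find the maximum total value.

Meeting every minimum uses 0+10+0+10 = 20 GPU-h, leaving 85.
Order the experiments by expected value per GPU-h: Distill 17 > Sweep 14 > Compress 6 > Ablate 3.
Distill takes 70 more to reach its cap of 70 ; 15 left.
Sweep: +15 to 15 (cap) ; 0 left.
Total = 14×15 + 3×10 + 17×70 + 6×10 = 1490.

1490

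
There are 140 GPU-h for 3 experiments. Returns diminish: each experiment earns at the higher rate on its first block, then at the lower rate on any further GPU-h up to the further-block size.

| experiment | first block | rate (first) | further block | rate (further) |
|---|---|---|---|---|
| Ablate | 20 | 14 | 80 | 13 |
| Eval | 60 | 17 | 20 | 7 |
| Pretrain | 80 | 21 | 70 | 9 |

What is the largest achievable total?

2700

Order all 6 blocks by rate: Pretrain/T1 21 > Eval/T1 17 > Ablate/T1 14 > Ablate/T2 13 > Pretrain/T2 9 > Eval/T2 7.
Pretrain/T1 (21): +80 → 60 left.
Eval T1 at 17: fill all 60 → 0 left.
Total = 21×80 + 17×60 = 2700.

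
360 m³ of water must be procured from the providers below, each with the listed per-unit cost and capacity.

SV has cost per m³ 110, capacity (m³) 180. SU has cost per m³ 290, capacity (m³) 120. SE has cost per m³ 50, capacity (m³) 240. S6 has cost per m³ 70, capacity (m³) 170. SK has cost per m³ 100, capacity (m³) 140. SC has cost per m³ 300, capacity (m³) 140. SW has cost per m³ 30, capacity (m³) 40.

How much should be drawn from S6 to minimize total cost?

Cheapest first:
SW at 30: take all 40 m³ — 320 still needed.
SE at 50: take all 240 m³ — 80 still needed.
Take 80 from S6 at 70 to finish.
SK, SV, SU, SC: unused.

80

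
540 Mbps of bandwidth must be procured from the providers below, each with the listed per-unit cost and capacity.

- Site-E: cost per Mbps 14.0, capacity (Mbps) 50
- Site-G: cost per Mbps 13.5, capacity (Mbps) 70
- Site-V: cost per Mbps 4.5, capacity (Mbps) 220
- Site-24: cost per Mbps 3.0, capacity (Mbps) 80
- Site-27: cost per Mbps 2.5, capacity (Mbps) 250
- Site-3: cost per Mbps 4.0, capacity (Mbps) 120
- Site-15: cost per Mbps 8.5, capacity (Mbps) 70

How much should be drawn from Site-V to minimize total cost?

90

Cheapest first:
Take 250 from Site-27 at 2.5 — need 290 more.
Site-24 at 3.0: take all 80 Mbps — 210 still needed.
Site-3 at 4.0: take all 120 Mbps — 90 still needed.
Site-V (4.5): take the remaining 90 — done.
Site-15, Site-G, Site-E: unused.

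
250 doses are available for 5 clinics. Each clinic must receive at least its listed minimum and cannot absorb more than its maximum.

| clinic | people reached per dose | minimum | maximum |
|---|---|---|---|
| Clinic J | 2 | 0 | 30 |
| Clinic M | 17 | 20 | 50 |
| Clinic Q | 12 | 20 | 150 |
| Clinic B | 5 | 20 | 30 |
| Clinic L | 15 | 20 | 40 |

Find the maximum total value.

3230

Meeting every minimum uses 0+20+20+20+20 = 80 doses, leaving 170.
Order the clinics by people reached per dose: Clinic M 17 > Clinic L 15 > Clinic Q 12 > Clinic B 5 > Clinic J 2.
Clinic M: +30 to 50 (cap) — 140 left.
Clinic L takes 20 more to reach its cap of 40 — 120 left.
Clinic Q has room for 130 more but only 120 remain, so it gets 140.
Total = 17×50 + 12×140 + 5×20 + 15×40 = 3230.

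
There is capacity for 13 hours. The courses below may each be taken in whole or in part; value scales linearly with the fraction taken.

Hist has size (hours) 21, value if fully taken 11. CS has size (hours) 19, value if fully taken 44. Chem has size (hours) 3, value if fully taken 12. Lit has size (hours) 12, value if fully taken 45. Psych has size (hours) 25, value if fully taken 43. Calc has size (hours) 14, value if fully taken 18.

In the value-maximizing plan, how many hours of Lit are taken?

Best value per unit of size first: Chem 12/3≈4, Lit 45/12≈3.75, CS 44/19≈2.32, Psych 43/25≈1.72, Calc 18/14≈1.29, Hist 11/21≈0.524.
Chem: take in full, 3 hours for value 12 ; 10 left.
10 hours left: a 10/12 share of Lit gives 45×10/12 = 37.5.

10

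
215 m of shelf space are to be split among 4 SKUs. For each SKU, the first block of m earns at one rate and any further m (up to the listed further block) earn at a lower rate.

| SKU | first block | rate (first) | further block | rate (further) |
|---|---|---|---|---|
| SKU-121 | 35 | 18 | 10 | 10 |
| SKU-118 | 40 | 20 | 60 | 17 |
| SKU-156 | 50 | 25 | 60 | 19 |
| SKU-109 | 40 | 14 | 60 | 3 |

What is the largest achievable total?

4330

Treat each block as its own option and order by rate: SKU-156/T1 25 > SKU-118/T1 20 > SKU-156/T2 19 > SKU-121/T1 18 > SKU-118/T2 17 > SKU-109/T1 14 > SKU-121/T2 10 > SKU-109/T2 3.
SKU-156 T1 at 25: fill all 50 — 165 left.
Fill SKU-118 T1 block (40 at 20) — 125 left.
SKU-156 T2 at 19: fill all 60 — 65 left.
SKU-121/T1 (18): +35 — 30 left.
30 remain; put them into SKU-118 T2 at 17.
Total = 25×50 + 20×40 + 19×60 + 18×35 + 17×30 = 4330.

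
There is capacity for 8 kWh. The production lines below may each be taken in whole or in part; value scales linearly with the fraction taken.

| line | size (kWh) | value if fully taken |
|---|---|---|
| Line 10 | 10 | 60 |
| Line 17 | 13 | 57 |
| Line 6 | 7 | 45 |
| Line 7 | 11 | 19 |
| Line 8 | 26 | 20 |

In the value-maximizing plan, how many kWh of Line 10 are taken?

1

Rank by value-to-size ratio: Line 6 45/7≈6.43, Line 10 60/10≈6, Line 17 57/13≈4.38, Line 7 19/11≈1.73, Line 8 20/26≈0.769.
Take all of Line 6 (7 kWh, value 45) → 1 kWh left.
Only 1 kWh remain; take 1/10 of Line 10 for value 60×1/10 = 6.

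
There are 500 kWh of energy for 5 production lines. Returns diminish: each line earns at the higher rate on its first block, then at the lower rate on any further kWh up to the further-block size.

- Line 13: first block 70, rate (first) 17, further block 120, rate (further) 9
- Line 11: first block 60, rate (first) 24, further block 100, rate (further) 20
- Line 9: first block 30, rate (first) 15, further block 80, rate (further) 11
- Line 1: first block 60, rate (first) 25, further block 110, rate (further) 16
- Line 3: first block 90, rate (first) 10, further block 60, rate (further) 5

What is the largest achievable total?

9110

Order all 10 blocks by rate: Line 1/T1 25 > Line 11/T1 24 > Line 11/T2 20 > Line 13/T1 17 > Line 1/T2 16 > Line 9/T1 15 > Line 9/T2 11 > Line 3/T1 10 > Line 13/T2 9 > Line 3/T2 5.
Line 1/T1 (25): +60 — 440 left.
Fill Line 11 T1 block (60 at 24) — 380 left.
Line 11/T2 (20): +100 — 280 left.
Line 13/T1 (17): +70 — 210 left.
Fill Line 1 T2 block (110 at 16) — 100 left.
Line 9 T1 at 15: fill all 30 — 70 left.
Line 9 T2 at 11: only 70 left, fill 70.
Total = 25×60 + 24×60 + 20×100 + 17×70 + 16×110 + 15×30 + 11×70 = 9110.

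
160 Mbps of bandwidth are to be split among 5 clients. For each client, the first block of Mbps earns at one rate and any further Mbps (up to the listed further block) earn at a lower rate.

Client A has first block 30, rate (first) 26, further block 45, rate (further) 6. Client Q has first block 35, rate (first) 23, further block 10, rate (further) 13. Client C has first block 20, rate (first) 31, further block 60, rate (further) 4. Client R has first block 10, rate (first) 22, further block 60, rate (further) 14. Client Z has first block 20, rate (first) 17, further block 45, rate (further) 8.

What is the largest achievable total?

Rank every tier by rate: Client C/T1 31 > Client A/T1 26 > Client Q/T1 23 > Client R/T1 22 > Client Z/T1 17 > Client R/T2 14 > Client Q/T2 13 > Client Z/T2 8 > Client A/T2 6 > Client C/T2 4.
Client C/T1 (31): +20 → 140 left.
Client A/T1 (26): +30 → 110 left.
Client Q T1 at 23: fill all 35 → 75 left.
Client R T1 at 22: fill all 10 → 65 left.
Client Z/T1 (17): +20 → 45 left.
45 remain; put them into Client R T2 at 14.
Total = 31×20 + 26×30 + 23×35 + 22×10 + 17×20 + 14×45 = 3395.

3395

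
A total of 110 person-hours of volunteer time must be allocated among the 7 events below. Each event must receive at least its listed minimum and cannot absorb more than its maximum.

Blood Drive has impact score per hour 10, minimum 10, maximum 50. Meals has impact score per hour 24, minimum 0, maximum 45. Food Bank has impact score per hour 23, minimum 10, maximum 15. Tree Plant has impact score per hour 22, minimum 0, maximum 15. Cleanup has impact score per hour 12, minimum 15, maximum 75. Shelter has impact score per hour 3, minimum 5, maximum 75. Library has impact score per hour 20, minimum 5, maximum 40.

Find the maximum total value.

2150

Meeting every minimum uses 10+0+10+0+15+5+5 = 45 person-hours, leaving 65.
Rank by impact score per hour: Meals 24 > Food Bank 23 > Tree Plant 22 > Library 20 > Cleanup 12 > Blood Drive 10 > Shelter 3.
Meals: +45 to 45 (cap) → 20 left.
Give Food Bank 5 more to hit its cap of 15 → 15 left.
Tree Plant: +15 to 15 (cap) → 0 left.
Total = 10×10 + 24×45 + 23×15 + 22×15 + 12×15 + 3×5 + 20×5 = 2150.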